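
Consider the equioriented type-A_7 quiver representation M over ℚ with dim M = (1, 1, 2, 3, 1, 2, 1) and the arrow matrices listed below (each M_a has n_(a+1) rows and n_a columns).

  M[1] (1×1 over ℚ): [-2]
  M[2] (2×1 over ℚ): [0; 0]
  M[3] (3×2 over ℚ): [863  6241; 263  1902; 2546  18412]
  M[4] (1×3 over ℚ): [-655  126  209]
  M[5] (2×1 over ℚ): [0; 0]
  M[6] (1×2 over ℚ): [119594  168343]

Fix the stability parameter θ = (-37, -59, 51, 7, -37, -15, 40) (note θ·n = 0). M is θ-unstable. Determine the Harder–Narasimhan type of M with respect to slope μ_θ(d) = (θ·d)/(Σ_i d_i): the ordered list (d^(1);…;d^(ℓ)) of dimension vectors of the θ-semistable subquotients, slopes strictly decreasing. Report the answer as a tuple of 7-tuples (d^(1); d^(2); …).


Via rank(M_{q-1}∘⋯∘M_p): M ≅ I[1,2], I[3,4], I[3,5], I[4,4], I[6,6], I[6,7].
μ_θ-semistable layers: μ^(1)=40; μ^(2)=29; μ^(3)=7; μ^(4)=-15; μ^(5)=-48

((0, 0, 0, 0, 0, 0, 1); (0, 0, 1, 1, 0, 0, 0); (0, 0, 1, 2, 1, 0, 0); (0, 0, 0, 0, 0, 2, 0); (1, 1, 0, 0, 0, 0, 0))


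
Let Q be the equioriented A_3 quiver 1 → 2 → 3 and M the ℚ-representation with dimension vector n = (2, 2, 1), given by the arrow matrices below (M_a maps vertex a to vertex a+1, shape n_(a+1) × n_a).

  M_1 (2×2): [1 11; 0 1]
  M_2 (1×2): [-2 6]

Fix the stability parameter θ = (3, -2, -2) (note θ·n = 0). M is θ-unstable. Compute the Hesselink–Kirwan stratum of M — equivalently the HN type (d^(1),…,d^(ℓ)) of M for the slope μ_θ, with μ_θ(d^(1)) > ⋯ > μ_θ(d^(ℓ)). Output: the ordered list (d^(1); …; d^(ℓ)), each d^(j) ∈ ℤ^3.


Barcode: M ≅ I[1,2], I[1,3]. HN layers by μ_θ (2 steps, strictly decreasing):
  μ^(1)=1/2; μ^(2)=-1/3

((1, 1, 0); (1, 1, 1))


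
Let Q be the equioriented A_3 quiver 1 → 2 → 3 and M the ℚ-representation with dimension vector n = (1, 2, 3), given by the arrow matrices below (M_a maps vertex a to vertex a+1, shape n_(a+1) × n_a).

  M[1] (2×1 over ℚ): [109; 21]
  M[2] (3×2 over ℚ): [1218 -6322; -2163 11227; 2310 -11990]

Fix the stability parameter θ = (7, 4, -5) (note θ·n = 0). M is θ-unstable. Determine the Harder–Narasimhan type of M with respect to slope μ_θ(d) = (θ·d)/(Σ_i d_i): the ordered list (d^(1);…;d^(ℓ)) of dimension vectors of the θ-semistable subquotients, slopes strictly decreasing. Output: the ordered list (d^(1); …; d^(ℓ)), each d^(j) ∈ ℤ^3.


Barcode: M ≅ I[1,2], I[2,3], I[3,3]^2. HN layers by μ_θ (3 steps, strictly decreasing):
  μ^(1)=11/2; μ^(2)=-1/2; μ^(3)=-5

((1, 1, 0); (0, 1, 1); (0, 0, 2))


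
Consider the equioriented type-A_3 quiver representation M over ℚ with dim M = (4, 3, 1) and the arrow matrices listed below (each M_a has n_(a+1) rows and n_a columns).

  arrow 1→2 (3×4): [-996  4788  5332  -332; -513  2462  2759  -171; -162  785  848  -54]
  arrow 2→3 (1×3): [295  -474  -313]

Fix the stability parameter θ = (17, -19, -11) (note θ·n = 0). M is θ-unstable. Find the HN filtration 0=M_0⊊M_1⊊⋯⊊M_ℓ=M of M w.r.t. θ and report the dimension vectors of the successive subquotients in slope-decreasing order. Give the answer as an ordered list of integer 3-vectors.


Via rank(M_{q-1}∘⋯∘M_p): M ≅ I[1,1]^2, I[1,2], I[1,3], I[2,2].
μ_θ-semistable layers: μ^(1)=17; μ^(2)=-1; μ^(3)=-13/3; μ^(4)=-19

((2, 0, 0); (1, 1, 0); (1, 1, 1); (0, 1, 0))


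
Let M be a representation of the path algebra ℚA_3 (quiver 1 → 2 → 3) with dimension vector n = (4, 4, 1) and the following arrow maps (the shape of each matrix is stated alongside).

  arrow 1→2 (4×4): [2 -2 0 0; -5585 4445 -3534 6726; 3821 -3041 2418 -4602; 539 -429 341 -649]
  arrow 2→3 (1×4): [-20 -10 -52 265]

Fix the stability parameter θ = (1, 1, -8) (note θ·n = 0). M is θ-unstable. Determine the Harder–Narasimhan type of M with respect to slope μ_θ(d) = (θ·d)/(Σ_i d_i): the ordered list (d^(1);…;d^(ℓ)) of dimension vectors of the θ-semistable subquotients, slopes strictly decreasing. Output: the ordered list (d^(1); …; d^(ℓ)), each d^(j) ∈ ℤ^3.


Barcode: M ≅ I[1,1]^2, I[1,2], I[1,3], I[2,2]^2. HN layers by μ_θ (2 steps, strictly decreasing):
  μ^(1)=1; μ^(2)=-2

((3, 3, 0); (1, 1, 1))


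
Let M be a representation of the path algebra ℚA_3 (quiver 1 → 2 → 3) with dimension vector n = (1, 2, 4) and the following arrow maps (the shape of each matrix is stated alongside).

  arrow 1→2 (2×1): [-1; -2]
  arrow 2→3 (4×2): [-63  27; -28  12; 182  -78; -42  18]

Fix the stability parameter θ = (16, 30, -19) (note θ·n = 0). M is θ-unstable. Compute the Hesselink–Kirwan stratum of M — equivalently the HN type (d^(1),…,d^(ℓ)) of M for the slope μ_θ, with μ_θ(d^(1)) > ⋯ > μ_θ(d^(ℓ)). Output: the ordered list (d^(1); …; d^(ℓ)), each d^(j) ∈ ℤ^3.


Via rank(M_{q-1}∘⋯∘M_p): M ≅ I[1,3], I[2,2], I[3,3]^3.
μ_θ-semistable layers: μ^(1)=30; μ^(2)=9; μ^(3)=-19

((0, 1, 0); (1, 1, 1); (0, 0, 3))


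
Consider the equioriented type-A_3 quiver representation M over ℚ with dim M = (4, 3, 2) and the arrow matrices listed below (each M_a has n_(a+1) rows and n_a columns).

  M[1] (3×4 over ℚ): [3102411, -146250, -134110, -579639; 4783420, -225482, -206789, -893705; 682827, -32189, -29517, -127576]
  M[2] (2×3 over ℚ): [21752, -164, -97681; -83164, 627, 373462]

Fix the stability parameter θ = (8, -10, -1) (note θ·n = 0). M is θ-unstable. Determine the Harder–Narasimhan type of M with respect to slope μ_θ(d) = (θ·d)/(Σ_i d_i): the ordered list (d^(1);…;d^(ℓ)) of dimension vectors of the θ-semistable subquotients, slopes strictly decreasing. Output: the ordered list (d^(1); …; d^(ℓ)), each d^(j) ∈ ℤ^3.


Via rank(M_{q-1}∘⋯∘M_p): M ≅ I[1,1], I[1,2], I[1,3]^2.
μ_θ-semistable layers: μ^(1)=8; μ^(2)=-1

((1, 0, 0); (3, 3, 2))


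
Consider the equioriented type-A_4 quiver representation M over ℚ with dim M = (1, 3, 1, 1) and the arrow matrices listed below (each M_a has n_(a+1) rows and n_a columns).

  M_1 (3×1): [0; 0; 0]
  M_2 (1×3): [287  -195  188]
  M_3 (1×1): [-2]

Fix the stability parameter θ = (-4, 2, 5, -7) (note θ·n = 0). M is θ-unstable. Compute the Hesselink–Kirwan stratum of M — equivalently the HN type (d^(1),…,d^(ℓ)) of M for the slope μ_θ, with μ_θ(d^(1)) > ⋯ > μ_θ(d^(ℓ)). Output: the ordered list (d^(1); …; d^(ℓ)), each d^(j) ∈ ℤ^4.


Barcode: M ≅ I[1,1], I[2,2]^2, I[2,4]. HN layers by μ_θ (3 steps, strictly decreasing):
  μ^(1)=2; μ^(2)=0; μ^(3)=-4

((0, 2, 0, 0); (0, 1, 1, 1); (1, 0, 0, 0))


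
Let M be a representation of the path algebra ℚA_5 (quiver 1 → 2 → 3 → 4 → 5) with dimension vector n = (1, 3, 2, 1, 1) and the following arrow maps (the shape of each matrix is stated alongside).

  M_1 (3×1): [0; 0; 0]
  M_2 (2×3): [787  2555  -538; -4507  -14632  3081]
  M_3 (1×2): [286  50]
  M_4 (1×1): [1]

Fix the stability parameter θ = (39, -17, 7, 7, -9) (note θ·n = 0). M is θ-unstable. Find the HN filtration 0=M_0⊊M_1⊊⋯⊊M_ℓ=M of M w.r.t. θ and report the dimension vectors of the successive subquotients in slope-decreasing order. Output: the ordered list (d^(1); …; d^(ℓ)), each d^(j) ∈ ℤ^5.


Via rank(M_{q-1}∘⋯∘M_p): M ≅ I[1,1], I[2,2], I[2,3], I[2,5].
μ_θ-semistable layers: μ^(1)=39; μ^(2)=7; μ^(3)=5/3; μ^(4)=-17

((1, 0, 0, 0, 0); (0, 0, 1, 0, 0); (0, 0, 1, 1, 1); (0, 3, 0, 0, 0))


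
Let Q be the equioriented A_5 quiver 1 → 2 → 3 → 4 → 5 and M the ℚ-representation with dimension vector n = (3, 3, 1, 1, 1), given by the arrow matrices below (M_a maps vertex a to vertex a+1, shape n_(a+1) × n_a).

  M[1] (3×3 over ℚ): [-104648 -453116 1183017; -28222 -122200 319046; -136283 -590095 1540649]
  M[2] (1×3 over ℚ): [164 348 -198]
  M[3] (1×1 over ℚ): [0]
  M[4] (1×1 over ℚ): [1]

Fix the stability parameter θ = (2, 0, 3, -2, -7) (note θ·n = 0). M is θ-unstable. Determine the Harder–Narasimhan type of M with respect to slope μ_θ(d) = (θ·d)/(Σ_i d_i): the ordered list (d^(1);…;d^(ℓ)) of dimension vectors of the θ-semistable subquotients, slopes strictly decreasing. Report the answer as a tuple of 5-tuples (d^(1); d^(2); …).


Barcode: M ≅ I[1,2]^2, I[1,3], I[4,5]. HN layers by μ_θ (3 steps, strictly decreasing):
  μ^(1)=3; μ^(2)=1; μ^(3)=-9/2

((0, 0, 1, 0, 0); (3, 3, 0, 0, 0); (0, 0, 0, 1, 1))


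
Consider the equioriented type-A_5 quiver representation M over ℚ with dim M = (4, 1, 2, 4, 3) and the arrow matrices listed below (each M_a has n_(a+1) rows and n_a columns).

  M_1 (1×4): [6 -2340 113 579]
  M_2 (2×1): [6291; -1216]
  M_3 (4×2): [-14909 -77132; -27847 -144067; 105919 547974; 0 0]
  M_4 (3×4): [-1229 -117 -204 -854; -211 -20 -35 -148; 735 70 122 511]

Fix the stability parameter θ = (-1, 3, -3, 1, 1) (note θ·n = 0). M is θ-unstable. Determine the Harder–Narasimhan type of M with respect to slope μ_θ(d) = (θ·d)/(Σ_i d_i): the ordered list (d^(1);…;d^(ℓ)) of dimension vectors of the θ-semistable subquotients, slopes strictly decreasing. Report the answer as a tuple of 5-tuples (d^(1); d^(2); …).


Interval decomposition of M: I[1,1]^3, I[1,5], I[3,5], I[4,4], I[4,5].
HN type (ℓ=4): μ^(1)=1; μ^(2)=0; μ^(3)=-1; μ^(4)=-3

((0, 0, 0, 4, 3); (0, 1, 1, 0, 0); (4, 0, 0, 0, 0); (0, 0, 1, 0, 0))


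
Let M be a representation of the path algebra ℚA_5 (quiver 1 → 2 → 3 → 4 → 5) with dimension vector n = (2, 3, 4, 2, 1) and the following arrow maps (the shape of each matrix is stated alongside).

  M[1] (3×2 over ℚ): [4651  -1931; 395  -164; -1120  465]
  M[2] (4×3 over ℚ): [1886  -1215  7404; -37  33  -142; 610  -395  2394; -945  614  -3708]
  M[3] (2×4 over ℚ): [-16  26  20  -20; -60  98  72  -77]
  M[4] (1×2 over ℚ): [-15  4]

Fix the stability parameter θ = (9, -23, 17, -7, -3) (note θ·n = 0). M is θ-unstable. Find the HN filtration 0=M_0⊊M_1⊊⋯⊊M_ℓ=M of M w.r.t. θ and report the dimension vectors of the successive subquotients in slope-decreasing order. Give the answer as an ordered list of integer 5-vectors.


Interval decomposition of M: I[1,4], I[1,5], I[2,3], I[3,3].
HN type (ℓ=5): μ^(1)=17; μ^(2)=5; μ^(3)=7/3; μ^(4)=-7; μ^(5)=-23

((0, 0, 2, 0, 0); (0, 0, 1, 1, 0); (0, 0, 1, 1, 1); (2, 2, 0, 0, 0); (0, 1, 0, 0, 0))


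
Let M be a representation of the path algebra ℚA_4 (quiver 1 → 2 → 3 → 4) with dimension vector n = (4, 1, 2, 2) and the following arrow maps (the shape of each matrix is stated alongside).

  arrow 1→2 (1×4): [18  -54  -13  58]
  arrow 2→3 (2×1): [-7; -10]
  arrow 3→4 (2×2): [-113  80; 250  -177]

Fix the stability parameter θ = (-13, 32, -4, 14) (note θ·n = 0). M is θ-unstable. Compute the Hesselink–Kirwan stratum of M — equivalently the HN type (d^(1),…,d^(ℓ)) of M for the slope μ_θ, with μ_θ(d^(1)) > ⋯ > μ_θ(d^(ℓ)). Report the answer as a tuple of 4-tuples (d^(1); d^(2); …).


Via rank(M_{q-1}∘⋯∘M_p): M ≅ I[1,1]^3, I[1,4], I[3,4].
μ_θ-semistable layers: μ^(1)=14; μ^(2)=-4; μ^(3)=-13

((0, 1, 1, 2); (0, 0, 1, 0); (4, 0, 0, 0))


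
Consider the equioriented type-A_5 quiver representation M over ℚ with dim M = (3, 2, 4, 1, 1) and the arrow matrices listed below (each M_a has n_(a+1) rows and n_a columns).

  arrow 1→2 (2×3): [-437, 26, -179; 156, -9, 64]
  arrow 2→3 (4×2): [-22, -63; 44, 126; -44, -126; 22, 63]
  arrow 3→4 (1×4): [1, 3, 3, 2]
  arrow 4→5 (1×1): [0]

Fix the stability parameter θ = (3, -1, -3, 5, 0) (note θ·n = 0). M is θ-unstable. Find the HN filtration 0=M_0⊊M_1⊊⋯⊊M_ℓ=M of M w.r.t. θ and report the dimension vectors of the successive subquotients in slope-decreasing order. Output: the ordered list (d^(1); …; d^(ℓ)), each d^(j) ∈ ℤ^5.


Interval decomposition of M: I[1,1], I[1,2], I[1,4], I[3,3]^3, I[5,5].
HN type (ℓ=6): μ^(1)=5; μ^(2)=3; μ^(3)=1; μ^(4)=0; μ^(5)=-1/3; μ^(6)=-3

((0, 0, 0, 1, 0); (1, 0, 0, 0, 0); (1, 1, 0, 0, 0); (0, 0, 0, 0, 1); (1, 1, 1, 0, 0); (0, 0, 3, 0, 0))


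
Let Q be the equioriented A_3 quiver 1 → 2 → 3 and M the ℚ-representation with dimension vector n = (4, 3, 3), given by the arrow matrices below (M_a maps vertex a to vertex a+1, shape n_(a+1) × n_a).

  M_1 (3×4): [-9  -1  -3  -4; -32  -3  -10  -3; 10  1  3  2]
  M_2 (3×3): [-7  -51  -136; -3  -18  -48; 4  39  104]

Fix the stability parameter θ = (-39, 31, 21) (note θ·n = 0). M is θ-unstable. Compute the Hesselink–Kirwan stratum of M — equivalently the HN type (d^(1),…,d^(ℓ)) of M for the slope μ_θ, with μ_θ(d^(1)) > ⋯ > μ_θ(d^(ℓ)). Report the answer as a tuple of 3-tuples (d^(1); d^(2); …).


Interval decomposition of M: I[1,1], I[1,2], I[1,3]^2, I[3,3].
HN type (ℓ=4): μ^(1)=31; μ^(2)=26; μ^(3)=21; μ^(4)=-39

((0, 1, 0); (0, 2, 2); (0, 0, 1); (4, 0, 0))


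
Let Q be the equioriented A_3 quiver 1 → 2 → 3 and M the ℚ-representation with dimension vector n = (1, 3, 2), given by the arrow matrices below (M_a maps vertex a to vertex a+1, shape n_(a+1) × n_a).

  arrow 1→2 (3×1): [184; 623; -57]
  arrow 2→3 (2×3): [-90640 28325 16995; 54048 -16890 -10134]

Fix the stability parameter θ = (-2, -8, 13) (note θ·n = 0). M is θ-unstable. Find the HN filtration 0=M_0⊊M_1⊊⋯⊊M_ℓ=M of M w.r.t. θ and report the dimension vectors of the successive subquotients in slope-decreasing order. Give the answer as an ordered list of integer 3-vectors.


Via rank(M_{q-1}∘⋯∘M_p): M ≅ I[1,2], I[2,2], I[2,3], I[3,3].
μ_θ-semistable layers: μ^(1)=13; μ^(2)=-5; μ^(3)=-8

((0, 0, 2); (1, 1, 0); (0, 2, 0))


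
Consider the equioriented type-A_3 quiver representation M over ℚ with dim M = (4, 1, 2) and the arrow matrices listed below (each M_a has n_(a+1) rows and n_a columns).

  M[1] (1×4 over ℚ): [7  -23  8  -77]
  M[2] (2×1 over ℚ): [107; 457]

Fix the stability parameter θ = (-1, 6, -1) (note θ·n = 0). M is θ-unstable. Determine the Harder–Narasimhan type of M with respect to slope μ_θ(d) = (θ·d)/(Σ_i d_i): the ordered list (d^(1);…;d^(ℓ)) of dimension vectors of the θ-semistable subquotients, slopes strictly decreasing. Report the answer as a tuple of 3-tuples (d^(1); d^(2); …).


Interval decomposition of M: I[1,1]^3, I[1,3], I[3,3].
HN type (ℓ=2): μ^(1)=5/2; μ^(2)=-1

((0, 1, 1); (4, 0, 1))


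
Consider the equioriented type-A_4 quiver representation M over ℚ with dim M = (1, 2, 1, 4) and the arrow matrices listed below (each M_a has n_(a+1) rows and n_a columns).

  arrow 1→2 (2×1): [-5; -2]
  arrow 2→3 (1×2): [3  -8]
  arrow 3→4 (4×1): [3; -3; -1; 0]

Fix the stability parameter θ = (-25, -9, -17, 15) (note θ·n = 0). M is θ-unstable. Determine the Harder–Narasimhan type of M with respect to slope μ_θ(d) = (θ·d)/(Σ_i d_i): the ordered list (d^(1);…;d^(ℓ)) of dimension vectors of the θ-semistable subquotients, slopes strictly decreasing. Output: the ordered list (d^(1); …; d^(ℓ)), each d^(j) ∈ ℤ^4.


Via rank(M_{q-1}∘⋯∘M_p): M ≅ I[1,4], I[2,2], I[4,4]^3.
μ_θ-semistable layers: μ^(1)=15; μ^(2)=-9; μ^(3)=-13; μ^(4)=-25

((0, 0, 0, 4); (0, 1, 0, 0); (0, 1, 1, 0); (1, 0, 0, 0))


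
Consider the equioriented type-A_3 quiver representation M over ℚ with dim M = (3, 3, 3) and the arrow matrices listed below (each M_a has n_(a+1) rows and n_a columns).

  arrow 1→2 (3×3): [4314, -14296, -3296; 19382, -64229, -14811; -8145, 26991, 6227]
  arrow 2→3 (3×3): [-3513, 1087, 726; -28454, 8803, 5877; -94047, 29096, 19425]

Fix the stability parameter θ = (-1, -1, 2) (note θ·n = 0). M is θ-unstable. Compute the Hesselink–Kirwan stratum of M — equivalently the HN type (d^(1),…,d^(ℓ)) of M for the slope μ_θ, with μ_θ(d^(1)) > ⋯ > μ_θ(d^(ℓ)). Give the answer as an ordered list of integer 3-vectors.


Barcode: M ≅ I[1,2], I[1,3]^2, I[3,3]. HN layers by μ_θ (2 steps, strictly decreasing):
  μ^(1)=2; μ^(2)=-1

((0, 0, 3); (3, 3, 0))


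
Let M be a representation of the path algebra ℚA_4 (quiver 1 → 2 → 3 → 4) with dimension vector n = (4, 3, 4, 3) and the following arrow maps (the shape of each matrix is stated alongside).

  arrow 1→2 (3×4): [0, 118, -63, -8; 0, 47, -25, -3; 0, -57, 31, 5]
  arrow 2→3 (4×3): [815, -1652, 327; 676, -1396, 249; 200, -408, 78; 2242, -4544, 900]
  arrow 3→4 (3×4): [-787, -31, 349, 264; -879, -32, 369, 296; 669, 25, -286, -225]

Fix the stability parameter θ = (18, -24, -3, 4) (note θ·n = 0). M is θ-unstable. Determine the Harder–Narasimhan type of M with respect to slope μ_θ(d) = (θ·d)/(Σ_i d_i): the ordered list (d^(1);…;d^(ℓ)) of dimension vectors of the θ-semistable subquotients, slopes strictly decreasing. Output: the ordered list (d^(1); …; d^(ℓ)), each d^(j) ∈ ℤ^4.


Interval decomposition of M: I[1,1]^2, I[1,4]^2, I[2,2], I[3,3], I[3,4].
HN type (ℓ=4): μ^(1)=18; μ^(2)=4; μ^(3)=-3; μ^(4)=-24

((2, 0, 0, 0); (0, 0, 0, 3); (2, 2, 4, 0); (0, 1, 0, 0))


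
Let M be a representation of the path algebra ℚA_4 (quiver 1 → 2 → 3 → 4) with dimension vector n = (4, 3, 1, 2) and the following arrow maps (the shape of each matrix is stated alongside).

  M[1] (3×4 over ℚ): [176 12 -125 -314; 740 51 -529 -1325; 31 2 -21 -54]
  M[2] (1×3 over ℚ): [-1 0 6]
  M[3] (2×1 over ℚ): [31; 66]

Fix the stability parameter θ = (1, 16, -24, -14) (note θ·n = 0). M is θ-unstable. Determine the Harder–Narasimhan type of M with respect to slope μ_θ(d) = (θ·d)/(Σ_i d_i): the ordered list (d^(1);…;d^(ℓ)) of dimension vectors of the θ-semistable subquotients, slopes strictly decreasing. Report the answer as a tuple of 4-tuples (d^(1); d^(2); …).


Interval decomposition of M: I[1,1], I[1,2]^2, I[1,4], I[4,4].
HN type (ℓ=4): μ^(1)=16; μ^(2)=1; μ^(3)=-21/4; μ^(4)=-14

((0, 2, 0, 0); (3, 0, 0, 0); (1, 1, 1, 1); (0, 0, 0, 1))


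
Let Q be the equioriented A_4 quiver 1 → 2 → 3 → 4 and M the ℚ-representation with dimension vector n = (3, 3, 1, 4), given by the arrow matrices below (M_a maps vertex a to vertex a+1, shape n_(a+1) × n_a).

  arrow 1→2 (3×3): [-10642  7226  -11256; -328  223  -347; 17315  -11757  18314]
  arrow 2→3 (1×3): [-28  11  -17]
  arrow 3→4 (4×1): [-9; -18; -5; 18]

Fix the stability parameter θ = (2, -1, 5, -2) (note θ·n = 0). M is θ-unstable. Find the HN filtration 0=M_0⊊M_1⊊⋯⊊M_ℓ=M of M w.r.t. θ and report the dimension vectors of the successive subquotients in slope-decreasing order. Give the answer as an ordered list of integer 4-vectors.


Interval decomposition of M: I[1,1], I[1,2], I[1,4], I[2,2], I[4,4]^3.
HN type (ℓ=5): μ^(1)=2; μ^(2)=3/2; μ^(3)=1/2; μ^(4)=-1; μ^(5)=-2

((1, 0, 0, 0); (0, 0, 1, 1); (2, 2, 0, 0); (0, 1, 0, 0); (0, 0, 0, 3))


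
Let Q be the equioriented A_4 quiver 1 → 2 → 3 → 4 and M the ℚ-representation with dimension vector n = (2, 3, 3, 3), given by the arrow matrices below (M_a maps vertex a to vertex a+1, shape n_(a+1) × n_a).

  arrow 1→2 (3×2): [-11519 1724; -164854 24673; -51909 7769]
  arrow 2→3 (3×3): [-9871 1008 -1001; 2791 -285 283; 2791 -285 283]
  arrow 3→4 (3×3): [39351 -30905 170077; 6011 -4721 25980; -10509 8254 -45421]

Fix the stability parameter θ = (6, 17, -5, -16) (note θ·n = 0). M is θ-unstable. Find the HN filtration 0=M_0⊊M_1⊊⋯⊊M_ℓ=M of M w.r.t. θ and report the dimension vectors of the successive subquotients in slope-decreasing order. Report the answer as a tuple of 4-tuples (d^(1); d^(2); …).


Via rank(M_{q-1}∘⋯∘M_p): M ≅ I[1,4]^2, I[2,2], I[3,4].
μ_θ-semistable layers: μ^(1)=17; μ^(2)=1/2; μ^(3)=-21/2

((0, 1, 0, 0); (2, 2, 2, 2); (0, 0, 1, 1))


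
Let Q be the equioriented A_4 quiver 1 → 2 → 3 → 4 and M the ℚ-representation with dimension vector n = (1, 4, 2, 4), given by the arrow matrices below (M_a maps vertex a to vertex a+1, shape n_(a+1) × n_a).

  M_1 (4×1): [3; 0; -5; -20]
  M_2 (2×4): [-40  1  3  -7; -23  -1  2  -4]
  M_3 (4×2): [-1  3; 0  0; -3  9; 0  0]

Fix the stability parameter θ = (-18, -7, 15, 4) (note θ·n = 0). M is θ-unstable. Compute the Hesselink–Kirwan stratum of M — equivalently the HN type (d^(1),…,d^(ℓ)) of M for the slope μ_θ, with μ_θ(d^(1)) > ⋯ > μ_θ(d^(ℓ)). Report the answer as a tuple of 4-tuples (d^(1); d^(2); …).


Barcode: M ≅ I[1,4], I[2,2]^2, I[2,3], I[4,4]^3. HN layers by μ_θ (5 steps, strictly decreasing):
  μ^(1)=15; μ^(2)=19/2; μ^(3)=4; μ^(4)=-7; μ^(5)=-18

((0, 0, 1, 0); (0, 0, 1, 1); (0, 0, 0, 3); (0, 4, 0, 0); (1, 0, 0, 0))


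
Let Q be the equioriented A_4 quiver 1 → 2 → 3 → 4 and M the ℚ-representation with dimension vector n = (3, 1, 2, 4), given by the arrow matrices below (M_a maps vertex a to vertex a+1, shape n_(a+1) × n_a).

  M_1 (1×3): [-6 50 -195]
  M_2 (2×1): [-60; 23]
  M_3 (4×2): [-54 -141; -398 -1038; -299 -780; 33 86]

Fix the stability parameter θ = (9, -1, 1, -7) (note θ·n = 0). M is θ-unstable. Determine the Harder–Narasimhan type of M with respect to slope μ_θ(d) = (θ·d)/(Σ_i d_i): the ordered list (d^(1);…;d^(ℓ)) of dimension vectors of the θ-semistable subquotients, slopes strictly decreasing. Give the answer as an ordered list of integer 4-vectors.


Interval decomposition of M: I[1,1]^2, I[1,4], I[3,4], I[4,4]^2.
HN type (ℓ=4): μ^(1)=9; μ^(2)=1/2; μ^(3)=-3; μ^(4)=-7

((2, 0, 0, 0); (1, 1, 1, 1); (0, 0, 1, 1); (0, 0, 0, 2))


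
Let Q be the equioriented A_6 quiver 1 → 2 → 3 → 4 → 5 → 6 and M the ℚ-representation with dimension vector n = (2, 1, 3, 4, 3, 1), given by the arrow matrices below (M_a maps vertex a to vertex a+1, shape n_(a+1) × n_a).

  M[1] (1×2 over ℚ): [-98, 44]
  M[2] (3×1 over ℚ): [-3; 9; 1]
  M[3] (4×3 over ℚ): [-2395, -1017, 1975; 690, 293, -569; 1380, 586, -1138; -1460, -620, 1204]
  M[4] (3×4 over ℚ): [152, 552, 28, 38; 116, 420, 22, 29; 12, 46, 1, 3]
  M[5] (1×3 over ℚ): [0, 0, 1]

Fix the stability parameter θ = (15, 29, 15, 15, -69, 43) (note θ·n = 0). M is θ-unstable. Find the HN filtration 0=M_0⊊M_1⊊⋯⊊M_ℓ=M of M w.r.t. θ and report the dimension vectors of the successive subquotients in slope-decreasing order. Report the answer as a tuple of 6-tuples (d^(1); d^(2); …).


Barcode: M ≅ I[1,1], I[1,4], I[3,3], I[3,4], I[4,5], I[4,6], I[5,5]. HN layers by μ_θ (5 steps, strictly decreasing):
  μ^(1)=43; μ^(2)=59/3; μ^(3)=15; μ^(4)=-27; μ^(5)=-69

((0, 0, 0, 0, 0, 1); (0, 1, 1, 1, 0, 0); (2, 0, 2, 1, 0, 0); (0, 0, 0, 2, 2, 0); (0, 0, 0, 0, 1, 0))


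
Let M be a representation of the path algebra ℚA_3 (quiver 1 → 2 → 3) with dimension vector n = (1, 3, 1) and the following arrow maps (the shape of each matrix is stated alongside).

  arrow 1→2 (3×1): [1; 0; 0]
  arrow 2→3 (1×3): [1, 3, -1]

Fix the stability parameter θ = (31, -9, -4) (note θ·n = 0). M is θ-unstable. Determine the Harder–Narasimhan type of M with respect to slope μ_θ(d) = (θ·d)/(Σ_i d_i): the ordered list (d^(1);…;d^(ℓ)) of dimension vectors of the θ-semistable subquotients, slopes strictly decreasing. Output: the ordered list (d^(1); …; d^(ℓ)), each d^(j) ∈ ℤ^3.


Barcode: M ≅ I[1,3], I[2,2]^2. HN layers by μ_θ (2 steps, strictly decreasing):
  μ^(1)=6; μ^(2)=-9

((1, 1, 1); (0, 2, 0))


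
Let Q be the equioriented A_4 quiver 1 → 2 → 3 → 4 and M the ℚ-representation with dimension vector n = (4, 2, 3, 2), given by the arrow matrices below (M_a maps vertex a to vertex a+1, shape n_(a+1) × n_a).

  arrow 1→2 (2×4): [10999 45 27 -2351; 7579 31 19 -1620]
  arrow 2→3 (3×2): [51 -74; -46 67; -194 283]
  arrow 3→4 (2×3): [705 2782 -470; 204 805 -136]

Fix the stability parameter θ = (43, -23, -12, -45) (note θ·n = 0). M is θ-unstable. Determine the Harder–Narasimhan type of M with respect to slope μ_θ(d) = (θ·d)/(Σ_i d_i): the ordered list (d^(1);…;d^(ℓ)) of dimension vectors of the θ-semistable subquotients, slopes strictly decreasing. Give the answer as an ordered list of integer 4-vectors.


Via rank(M_{q-1}∘⋯∘M_p): M ≅ I[1,1]^2, I[1,4]^2, I[3,3].
μ_θ-semistable layers: μ^(1)=43; μ^(2)=-37/4; μ^(3)=-12

((2, 0, 0, 0); (2, 2, 2, 2); (0, 0, 1, 0))


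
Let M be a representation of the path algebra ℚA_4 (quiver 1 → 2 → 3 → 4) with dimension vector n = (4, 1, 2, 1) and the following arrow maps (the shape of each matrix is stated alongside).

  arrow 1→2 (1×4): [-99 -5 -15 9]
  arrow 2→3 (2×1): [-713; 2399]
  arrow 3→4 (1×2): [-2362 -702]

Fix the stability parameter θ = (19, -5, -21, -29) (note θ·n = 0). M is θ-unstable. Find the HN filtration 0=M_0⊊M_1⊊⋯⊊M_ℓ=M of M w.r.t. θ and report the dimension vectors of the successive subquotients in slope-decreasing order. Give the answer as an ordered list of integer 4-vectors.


Interval decomposition of M: I[1,1]^3, I[1,4], I[3,3].
HN type (ℓ=3): μ^(1)=19; μ^(2)=-9; μ^(3)=-21

((3, 0, 0, 0); (1, 1, 1, 1); (0, 0, 1, 0))


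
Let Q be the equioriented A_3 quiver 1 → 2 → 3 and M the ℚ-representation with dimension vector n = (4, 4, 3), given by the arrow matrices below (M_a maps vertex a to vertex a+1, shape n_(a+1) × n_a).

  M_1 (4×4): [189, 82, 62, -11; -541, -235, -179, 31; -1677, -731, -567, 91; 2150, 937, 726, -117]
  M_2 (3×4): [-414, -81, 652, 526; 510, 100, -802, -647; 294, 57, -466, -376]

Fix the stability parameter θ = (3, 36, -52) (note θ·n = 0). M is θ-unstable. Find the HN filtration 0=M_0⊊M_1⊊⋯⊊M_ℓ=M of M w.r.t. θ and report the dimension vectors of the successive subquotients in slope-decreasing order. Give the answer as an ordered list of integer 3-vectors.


Via rank(M_{q-1}∘⋯∘M_p): M ≅ I[1,1], I[1,2], I[1,3]^2, I[2,3].
μ_θ-semistable layers: μ^(1)=36; μ^(2)=3; μ^(3)=-13/3; μ^(4)=-8

((0, 1, 0); (2, 0, 0); (2, 2, 2); (0, 1, 1))


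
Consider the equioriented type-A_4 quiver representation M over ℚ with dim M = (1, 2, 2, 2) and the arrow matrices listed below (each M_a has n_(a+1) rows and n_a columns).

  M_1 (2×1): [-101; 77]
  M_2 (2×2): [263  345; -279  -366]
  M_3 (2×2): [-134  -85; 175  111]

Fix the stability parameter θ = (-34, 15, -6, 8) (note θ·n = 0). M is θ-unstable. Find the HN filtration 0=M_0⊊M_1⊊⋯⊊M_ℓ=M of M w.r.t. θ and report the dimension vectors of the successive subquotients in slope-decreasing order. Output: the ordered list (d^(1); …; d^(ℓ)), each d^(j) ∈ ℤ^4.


Interval decomposition of M: I[1,4], I[2,4].
HN type (ℓ=3): μ^(1)=8; μ^(2)=9/2; μ^(3)=-34

((0, 0, 0, 2); (0, 2, 2, 0); (1, 0, 0, 0))


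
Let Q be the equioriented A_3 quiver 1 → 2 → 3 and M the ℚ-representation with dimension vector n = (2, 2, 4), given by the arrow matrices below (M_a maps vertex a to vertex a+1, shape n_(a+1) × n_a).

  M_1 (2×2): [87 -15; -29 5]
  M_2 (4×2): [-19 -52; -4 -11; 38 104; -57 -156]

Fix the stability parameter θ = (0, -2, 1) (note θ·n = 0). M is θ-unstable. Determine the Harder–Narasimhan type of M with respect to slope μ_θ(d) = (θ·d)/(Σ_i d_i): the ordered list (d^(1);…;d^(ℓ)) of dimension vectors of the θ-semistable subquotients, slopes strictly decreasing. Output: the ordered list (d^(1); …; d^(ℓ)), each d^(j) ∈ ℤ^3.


Via rank(M_{q-1}∘⋯∘M_p): M ≅ I[1,1], I[1,3], I[2,3], I[3,3]^2.
μ_θ-semistable layers: μ^(1)=1; μ^(2)=0; μ^(3)=-1; μ^(4)=-2

((0, 0, 4); (1, 0, 0); (1, 1, 0); (0, 1, 0))


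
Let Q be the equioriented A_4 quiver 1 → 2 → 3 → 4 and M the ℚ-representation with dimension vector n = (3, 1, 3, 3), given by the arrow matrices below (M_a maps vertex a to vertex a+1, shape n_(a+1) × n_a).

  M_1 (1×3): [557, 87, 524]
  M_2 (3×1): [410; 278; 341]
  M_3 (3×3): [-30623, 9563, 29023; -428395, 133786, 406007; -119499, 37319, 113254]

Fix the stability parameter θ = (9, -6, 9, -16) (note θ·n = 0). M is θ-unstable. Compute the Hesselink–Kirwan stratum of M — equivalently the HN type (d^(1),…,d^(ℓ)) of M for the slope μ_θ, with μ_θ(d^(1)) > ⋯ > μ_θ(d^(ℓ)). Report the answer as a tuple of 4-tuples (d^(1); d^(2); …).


Interval decomposition of M: I[1,1]^2, I[1,4], I[3,4]^2.
HN type (ℓ=3): μ^(1)=9; μ^(2)=-1; μ^(3)=-7/2

((2, 0, 0, 0); (1, 1, 1, 1); (0, 0, 2, 2))


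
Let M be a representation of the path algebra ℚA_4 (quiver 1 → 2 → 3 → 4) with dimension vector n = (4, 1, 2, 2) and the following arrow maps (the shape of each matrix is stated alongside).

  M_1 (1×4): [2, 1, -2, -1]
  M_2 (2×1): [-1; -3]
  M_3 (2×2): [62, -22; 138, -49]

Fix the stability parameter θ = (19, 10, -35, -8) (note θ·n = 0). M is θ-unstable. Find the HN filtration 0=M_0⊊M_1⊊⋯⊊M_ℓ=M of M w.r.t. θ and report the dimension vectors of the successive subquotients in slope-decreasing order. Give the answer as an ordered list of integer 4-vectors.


Via rank(M_{q-1}∘⋯∘M_p): M ≅ I[1,1]^3, I[1,4], I[3,4].
μ_θ-semistable layers: μ^(1)=19; μ^(2)=-7/2; μ^(3)=-8; μ^(4)=-35

((3, 0, 0, 0); (1, 1, 1, 1); (0, 0, 0, 1); (0, 0, 1, 0))


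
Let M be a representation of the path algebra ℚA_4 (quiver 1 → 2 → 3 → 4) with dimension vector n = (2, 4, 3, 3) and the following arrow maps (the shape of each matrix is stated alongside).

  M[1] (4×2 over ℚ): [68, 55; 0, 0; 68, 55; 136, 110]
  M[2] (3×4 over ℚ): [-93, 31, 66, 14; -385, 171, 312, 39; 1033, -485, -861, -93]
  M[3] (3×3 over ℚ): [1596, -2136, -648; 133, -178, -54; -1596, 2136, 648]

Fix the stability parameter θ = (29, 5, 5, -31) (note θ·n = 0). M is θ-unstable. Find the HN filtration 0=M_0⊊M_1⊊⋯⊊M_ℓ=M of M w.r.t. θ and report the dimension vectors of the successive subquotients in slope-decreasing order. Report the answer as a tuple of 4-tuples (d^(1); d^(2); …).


Via rank(M_{q-1}∘⋯∘M_p): M ≅ I[1,1], I[1,4], I[2,2], I[2,3]^2, I[4,4]^2.
μ_θ-semistable layers: μ^(1)=29; μ^(2)=5; μ^(3)=2; μ^(4)=-31

((1, 0, 0, 0); (0, 3, 2, 0); (1, 1, 1, 1); (0, 0, 0, 2))


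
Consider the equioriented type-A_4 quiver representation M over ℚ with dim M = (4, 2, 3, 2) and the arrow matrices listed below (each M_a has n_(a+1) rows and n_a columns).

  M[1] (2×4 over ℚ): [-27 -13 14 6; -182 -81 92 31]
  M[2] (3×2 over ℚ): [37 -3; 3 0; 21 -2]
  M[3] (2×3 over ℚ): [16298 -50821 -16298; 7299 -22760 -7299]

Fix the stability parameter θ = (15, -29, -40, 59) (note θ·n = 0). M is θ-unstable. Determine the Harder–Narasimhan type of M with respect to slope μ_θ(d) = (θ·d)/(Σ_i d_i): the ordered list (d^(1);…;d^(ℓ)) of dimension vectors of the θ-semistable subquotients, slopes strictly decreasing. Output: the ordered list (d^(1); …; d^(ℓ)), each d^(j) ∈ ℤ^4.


Via rank(M_{q-1}∘⋯∘M_p): M ≅ I[1,1]^2, I[1,4]^2, I[3,3].
μ_θ-semistable layers: μ^(1)=59; μ^(2)=15; μ^(3)=-18; μ^(4)=-40

((0, 0, 0, 2); (2, 0, 0, 0); (2, 2, 2, 0); (0, 0, 1, 0))


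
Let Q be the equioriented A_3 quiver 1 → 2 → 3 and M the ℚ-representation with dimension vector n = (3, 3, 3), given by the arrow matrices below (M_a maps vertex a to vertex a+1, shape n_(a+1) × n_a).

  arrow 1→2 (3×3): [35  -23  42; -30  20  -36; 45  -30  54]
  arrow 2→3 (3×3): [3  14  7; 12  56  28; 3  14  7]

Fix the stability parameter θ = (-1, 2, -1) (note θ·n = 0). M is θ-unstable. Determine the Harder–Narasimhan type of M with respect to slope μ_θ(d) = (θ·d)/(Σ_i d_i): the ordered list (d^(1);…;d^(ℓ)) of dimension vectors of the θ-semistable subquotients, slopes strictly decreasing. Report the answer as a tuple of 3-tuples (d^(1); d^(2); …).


Interval decomposition of M: I[1,1], I[1,2], I[1,3], I[2,2], I[3,3]^2.
HN type (ℓ=3): μ^(1)=2; μ^(2)=1/2; μ^(3)=-1

((0, 2, 0); (0, 1, 1); (3, 0, 2))


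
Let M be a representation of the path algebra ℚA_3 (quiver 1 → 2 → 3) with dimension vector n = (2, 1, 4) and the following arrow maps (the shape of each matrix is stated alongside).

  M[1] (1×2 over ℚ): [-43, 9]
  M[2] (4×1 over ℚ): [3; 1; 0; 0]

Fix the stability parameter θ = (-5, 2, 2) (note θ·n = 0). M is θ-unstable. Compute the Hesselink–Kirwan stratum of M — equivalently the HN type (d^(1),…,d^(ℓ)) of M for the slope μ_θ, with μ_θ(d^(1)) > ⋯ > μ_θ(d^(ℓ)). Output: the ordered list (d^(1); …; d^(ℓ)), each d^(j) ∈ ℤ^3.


Via rank(M_{q-1}∘⋯∘M_p): M ≅ I[1,1], I[1,3], I[3,3]^3.
μ_θ-semistable layers: μ^(1)=2; μ^(2)=-5

((0, 1, 4); (2, 0, 0))


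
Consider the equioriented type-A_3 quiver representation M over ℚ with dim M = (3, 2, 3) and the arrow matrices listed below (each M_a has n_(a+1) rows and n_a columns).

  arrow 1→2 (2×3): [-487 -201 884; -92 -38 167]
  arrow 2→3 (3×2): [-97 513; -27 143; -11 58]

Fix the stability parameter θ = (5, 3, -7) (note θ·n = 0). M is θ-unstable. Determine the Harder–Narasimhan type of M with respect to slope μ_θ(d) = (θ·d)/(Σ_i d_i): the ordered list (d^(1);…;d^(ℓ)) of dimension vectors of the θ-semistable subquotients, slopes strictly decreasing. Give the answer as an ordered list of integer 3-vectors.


Via rank(M_{q-1}∘⋯∘M_p): M ≅ I[1,1], I[1,3]^2, I[3,3].
μ_θ-semistable layers: μ^(1)=5; μ^(2)=1/3; μ^(3)=-7

((1, 0, 0); (2, 2, 2); (0, 0, 1))


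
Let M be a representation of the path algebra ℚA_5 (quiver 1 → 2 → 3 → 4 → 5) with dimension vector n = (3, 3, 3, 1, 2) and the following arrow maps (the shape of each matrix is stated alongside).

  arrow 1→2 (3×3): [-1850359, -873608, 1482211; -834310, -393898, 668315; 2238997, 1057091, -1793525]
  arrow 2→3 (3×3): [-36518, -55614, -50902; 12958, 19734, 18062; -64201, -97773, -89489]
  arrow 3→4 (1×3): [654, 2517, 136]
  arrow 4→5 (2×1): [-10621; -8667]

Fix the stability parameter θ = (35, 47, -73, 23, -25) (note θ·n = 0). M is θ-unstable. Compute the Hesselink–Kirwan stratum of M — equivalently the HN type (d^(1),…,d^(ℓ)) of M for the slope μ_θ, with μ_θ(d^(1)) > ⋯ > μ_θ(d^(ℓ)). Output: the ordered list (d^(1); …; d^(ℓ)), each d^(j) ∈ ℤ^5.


Via rank(M_{q-1}∘⋯∘M_p): M ≅ I[1,2]^2, I[1,5], I[3,3]^2, I[5,5].
μ_θ-semistable layers: μ^(1)=47; μ^(2)=35; μ^(3)=7/5; μ^(4)=-25; μ^(5)=-73

((0, 2, 0, 0, 0); (2, 0, 0, 0, 0); (1, 1, 1, 1, 1); (0, 0, 0, 0, 1); (0, 0, 2, 0, 0))


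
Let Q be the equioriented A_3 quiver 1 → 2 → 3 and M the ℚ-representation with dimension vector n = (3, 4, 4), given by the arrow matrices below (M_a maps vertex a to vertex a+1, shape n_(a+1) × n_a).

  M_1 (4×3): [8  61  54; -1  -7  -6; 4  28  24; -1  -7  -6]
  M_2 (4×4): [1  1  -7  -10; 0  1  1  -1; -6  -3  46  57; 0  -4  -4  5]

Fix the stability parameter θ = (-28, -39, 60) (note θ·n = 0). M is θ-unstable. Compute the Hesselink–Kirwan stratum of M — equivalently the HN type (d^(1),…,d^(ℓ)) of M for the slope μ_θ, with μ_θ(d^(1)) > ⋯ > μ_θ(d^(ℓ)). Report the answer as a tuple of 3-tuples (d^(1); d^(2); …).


Barcode: M ≅ I[1,1], I[1,3]^2, I[2,3]^2. HN layers by μ_θ (4 steps, strictly decreasing):
  μ^(1)=60; μ^(2)=-28; μ^(3)=-67/2; μ^(4)=-39

((0, 0, 4); (1, 0, 0); (2, 2, 0); (0, 2, 0))


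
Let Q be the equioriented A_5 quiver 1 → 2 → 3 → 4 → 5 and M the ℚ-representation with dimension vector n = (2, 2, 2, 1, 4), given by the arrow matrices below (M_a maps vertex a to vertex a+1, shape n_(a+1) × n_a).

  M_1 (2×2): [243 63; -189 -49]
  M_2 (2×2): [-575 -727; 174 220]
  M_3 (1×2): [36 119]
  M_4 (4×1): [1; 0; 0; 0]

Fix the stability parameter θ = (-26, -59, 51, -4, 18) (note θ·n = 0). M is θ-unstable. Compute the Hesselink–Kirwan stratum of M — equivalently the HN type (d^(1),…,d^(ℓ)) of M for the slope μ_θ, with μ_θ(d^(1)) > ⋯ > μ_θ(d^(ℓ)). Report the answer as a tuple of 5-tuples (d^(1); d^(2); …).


Barcode: M ≅ I[1,1], I[1,5], I[2,3], I[5,5]^3. HN layers by μ_θ (6 steps, strictly decreasing):
  μ^(1)=51; μ^(2)=65/3; μ^(3)=18; μ^(4)=-26; μ^(5)=-85/2; μ^(6)=-59

((0, 0, 1, 0, 0); (0, 0, 1, 1, 1); (0, 0, 0, 0, 3); (1, 0, 0, 0, 0); (1, 1, 0, 0, 0); (0, 1, 0, 0, 0))


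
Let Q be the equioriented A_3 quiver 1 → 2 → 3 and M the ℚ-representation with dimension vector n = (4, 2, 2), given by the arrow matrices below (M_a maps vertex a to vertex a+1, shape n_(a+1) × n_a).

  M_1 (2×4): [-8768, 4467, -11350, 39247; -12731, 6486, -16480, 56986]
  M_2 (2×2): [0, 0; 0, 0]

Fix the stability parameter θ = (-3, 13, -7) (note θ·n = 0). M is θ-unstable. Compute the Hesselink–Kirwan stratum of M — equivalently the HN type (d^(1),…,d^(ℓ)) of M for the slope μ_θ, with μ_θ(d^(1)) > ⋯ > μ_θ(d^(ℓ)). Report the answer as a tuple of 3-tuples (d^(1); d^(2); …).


Barcode: M ≅ I[1,1]^2, I[1,2]^2, I[3,3]^2. HN layers by μ_θ (3 steps, strictly decreasing):
  μ^(1)=13; μ^(2)=-3; μ^(3)=-7

((0, 2, 0); (4, 0, 0); (0, 0, 2))


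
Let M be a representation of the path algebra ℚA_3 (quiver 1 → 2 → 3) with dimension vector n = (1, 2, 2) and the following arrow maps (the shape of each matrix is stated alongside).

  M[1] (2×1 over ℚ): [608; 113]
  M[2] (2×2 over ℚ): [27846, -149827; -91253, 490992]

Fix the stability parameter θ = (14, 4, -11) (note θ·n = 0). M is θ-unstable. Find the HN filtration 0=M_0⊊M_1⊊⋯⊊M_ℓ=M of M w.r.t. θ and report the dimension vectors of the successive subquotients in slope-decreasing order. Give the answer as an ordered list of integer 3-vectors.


Via rank(M_{q-1}∘⋯∘M_p): M ≅ I[1,3], I[2,3].
μ_θ-semistable layers: μ^(1)=7/3; μ^(2)=-7/2

((1, 1, 1); (0, 1, 1))


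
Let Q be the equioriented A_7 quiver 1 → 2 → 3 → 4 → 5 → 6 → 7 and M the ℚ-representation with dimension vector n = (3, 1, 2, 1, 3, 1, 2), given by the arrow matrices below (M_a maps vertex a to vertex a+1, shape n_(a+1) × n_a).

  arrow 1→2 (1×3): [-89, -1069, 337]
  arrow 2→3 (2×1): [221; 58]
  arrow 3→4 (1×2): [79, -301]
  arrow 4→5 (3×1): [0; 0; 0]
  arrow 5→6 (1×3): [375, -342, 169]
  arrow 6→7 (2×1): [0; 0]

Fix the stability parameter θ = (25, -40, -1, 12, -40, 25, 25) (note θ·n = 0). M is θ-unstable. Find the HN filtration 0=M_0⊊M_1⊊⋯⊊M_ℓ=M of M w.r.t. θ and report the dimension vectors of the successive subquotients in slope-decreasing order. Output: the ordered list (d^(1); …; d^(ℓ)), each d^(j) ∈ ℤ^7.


Via rank(M_{q-1}∘⋯∘M_p): M ≅ I[1,1]^2, I[1,4], I[3,3], I[5,5]^2, I[5,6], I[7,7]^2.
μ_θ-semistable layers: μ^(1)=25; μ^(2)=12; μ^(3)=-1; μ^(4)=-15/2; μ^(5)=-40

((2, 0, 0, 0, 0, 1, 2); (0, 0, 0, 1, 0, 0, 0); (0, 0, 2, 0, 0, 0, 0); (1, 1, 0, 0, 0, 0, 0); (0, 0, 0, 0, 3, 0, 0))


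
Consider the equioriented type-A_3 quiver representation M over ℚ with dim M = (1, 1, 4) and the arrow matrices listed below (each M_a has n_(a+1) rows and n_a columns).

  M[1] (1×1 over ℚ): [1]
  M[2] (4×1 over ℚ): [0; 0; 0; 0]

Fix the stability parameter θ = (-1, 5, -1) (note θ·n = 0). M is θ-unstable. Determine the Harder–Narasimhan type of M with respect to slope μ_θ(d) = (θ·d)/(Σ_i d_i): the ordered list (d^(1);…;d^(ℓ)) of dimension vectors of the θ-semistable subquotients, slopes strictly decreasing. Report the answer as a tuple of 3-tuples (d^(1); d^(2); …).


Barcode: M ≅ I[1,2], I[3,3]^4. HN layers by μ_θ (2 steps, strictly decreasing):
  μ^(1)=5; μ^(2)=-1

((0, 1, 0); (1, 0, 4))


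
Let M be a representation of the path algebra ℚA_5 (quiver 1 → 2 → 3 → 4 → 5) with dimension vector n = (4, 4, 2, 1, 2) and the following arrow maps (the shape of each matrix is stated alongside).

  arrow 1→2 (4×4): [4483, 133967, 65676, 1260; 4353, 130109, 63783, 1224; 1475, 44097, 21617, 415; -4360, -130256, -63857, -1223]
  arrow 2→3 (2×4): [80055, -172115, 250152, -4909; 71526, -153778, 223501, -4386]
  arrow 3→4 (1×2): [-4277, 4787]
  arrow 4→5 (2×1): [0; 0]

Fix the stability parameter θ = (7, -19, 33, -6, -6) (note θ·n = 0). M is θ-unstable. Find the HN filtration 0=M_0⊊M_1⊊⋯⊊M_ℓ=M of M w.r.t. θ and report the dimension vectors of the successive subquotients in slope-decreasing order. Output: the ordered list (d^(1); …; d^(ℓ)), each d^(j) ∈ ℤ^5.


Via rank(M_{q-1}∘⋯∘M_p): M ≅ I[1,2]^2, I[1,3], I[1,4], I[5,5]^2.
μ_θ-semistable layers: μ^(1)=33; μ^(2)=27/2; μ^(3)=-6

((0, 0, 1, 0, 0); (0, 0, 1, 1, 0); (4, 4, 0, 0, 2))
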